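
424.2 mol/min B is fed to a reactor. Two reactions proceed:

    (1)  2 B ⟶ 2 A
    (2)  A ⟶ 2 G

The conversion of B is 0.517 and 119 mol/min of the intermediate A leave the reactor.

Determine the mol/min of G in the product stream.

Conversion of B: B consumed = 2ξ₁ = 0.517 × 424.2 → ξ₁ = 109.7 mol/min.
A balance: n_A = 0 + 2ξ₁ − 1ξ₂ = 119 → ξ₂ = (2·109.7 − 119)/1 = 100.3 mol/min.
Outlet amounts (n = n₀ + Σ ν·ξ):
  B: 424.2 − 2(109.7) = 204.9
  A: 0 + 2(109.7) − 1(100.3) = 119
  G: 0 + 2(100.3) = 200.6

201 mol/min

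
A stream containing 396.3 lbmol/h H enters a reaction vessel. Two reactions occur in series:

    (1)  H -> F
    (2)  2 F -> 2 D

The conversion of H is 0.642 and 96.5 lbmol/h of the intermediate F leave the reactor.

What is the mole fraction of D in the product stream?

Conversion of H: H consumed = 1ξ₁ = 0.642 × 396.3 → ξ₁ = 254.4 lbmol/h.
F balance: n_F = 0 + 1ξ₁ − 2ξ₂ = 96.5 → ξ₂ = (1·254.4 − 96.5)/2 = 78.96 lbmol/h.
Outlet amounts (n = n₀ + Σ ν·ξ):
  H: 396.3 − 1(254.4) = 141.9
  F: 0 + 1(254.4) − 2(78.96) = 96.5
  D: 0 + 2(78.96) = 157.9
Total out = 396.3 lbmol/h; y_D = 157.9 / 396.3 = 0.3985.

0.398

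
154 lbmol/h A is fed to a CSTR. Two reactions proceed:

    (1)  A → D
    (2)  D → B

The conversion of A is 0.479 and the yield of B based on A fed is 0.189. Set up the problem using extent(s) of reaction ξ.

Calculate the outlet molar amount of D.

Conversion of A: A consumed = 1ξ₁ = 0.479 × 154 → ξ₁ = 73.77 lbmol/h.
Yield of B: 1ξ₂ / 154 = 0.189 → ξ₂ = 29.11 lbmol/h.
Outlet amounts (n = n₀ + Σ ν·ξ):
  A: 154 − 1(73.77) = 80.23
  D: 0 + 1(73.77) − 1(29.11) = 44.66
  B: 0 + 1(29.11) = 29.11

44.7 lbmol/h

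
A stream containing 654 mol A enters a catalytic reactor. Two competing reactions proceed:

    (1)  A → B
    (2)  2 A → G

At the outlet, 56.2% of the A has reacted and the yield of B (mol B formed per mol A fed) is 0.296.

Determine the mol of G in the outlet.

87 mol

Yield of B: 1ξ₁ / 654 = 0.296 → ξ₁ = 193.6 mol.
Conversion of A: 1ξ₁ + 2ξ₂ = 0.562 × 654 = 367.5 → ξ₂ = 86.98 mol.
Outlet amounts (n = n₀ + Σ ν·ξ):
  A: 654 − 1(193.6) − 2(86.98) = 286.5
  B: 0 + 1(193.6) = 193.6
  G: 0 + 1(86.98) = 86.98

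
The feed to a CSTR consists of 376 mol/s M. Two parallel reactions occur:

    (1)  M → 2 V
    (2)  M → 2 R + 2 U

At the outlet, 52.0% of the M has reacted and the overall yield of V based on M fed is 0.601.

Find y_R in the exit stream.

Yield of V: 2ξ₁ / 376 = 0.601 → ξ₁ = 113 mol/s.
Conversion of M: 1ξ₁ + 1ξ₂ = 0.52 × 376 = 195.5 → ξ₂ = 82.53 mol/s.
Outlet amounts (n = n₀ + Σ ν·ξ):
  M: 376 − 1(113) − 1(82.53) = 180.5
  V: 0 + 2(113) = 226
  R: 0 + 2(82.53) = 165.1
  U: 0 + 2(82.53) = 165.1
Total out = 736.6 mol/s; y_R = 165.1 / 736.6 = 0.2241.

0.224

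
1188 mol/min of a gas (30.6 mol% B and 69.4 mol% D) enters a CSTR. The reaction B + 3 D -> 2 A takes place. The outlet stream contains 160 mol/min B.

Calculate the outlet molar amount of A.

For B: n = n₀ − 1ξ → 160 = 363.5 − 1ξ, giving ξ = 203.5 mol/min.
Outlet amounts (n = n₀ + ν ξ):
  B: 363.5 − 1(203.5) = 160
  D: 824.5 − 3(203.5) = 213.9
  A: 0 + 2(203.5) = 407.1

407 mol/min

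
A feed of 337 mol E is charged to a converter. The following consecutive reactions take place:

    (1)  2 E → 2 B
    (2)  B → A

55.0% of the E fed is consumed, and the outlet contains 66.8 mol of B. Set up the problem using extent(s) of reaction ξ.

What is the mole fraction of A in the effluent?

Conversion of E: E consumed = 2ξ₁ = 0.55 × 337 → ξ₁ = 92.68 mol.
B balance: n_B = 0 + 2ξ₁ − 1ξ₂ = 66.8 → ξ₂ = (2·92.68 − 66.8)/1 = 118.6 mol.
Outlet amounts (n = n₀ + Σ ν·ξ):
  E: 337 − 2(92.68) = 151.6
  B: 0 + 2(92.68) − 1(118.6) = 66.8
  A: 0 + 1(118.6) = 118.6
Total out = 337 mol; y_A = 118.6 / 337 = 0.3518.

0.352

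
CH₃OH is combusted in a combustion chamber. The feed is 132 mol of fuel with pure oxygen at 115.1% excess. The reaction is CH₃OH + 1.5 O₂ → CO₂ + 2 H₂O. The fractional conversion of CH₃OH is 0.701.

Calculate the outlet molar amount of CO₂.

92.5 mol

Stoichiometric O₂ = 1.5 × 132 = 198 mol; O₂ fed = 198 × 2.151 = 425.9 mol.
Fuel reacted = 0.701 × 132 → ξ = 92.53 mol.
Outlet (n = n₀ + ν ξ):
  CH₃OH: 132 − 1(92.53) = 39.47
  O₂: 425.9 − 1.5(92.53) = 287.1
  CO₂: 0 + 1(92.53) = 92.53
  H₂O: 0 + 2(92.53) = 185.1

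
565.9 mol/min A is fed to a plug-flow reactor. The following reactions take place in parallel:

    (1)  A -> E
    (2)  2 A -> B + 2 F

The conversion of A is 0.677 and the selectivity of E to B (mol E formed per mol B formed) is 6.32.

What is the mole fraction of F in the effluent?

Conversion of A: A consumed = 0.677 × 565.9 = 383.1 mol/min = 1ξ₁ + 2ξ₂.
Selectivity: 1ξ₁ / (1ξ₂) = 6.32 → ξ₁ = 6.32 ξ₂.
Substitute: (1·6.32 + 2) ξ₂ = 383.1 → ξ₂ = 46.05 mol/min, ξ₁ = 291 mol/min.
Outlet amounts (n = n₀ + Σ ν·ξ):
  A: 565.9 − 1(291) − 2(46.05) = 182.8
  E: 0 + 1(291) = 291
  B: 0 + 1(46.05) = 46.05
  F: 0 + 2(46.05) = 92.09
Total out = 611.9 mol/min; y_F = 92.09 / 611.9 = 0.1505.

0.15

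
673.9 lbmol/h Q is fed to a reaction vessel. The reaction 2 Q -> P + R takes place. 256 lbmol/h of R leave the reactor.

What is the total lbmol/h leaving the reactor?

674 lbmol/h

For R: n = n₀ + 1ξ → 256 = 0 + 1ξ, giving ξ = 256 lbmol/h.
Outlet amounts (n = n₀ + ν ξ):
  Q: 673.9 − 2(256) = 161.9
  P: 0 + 1(256) = 256
  R: 0 + 1(256) = 256
Total out = 161.9 + 256 + 256 = 673.9 lbmol/h.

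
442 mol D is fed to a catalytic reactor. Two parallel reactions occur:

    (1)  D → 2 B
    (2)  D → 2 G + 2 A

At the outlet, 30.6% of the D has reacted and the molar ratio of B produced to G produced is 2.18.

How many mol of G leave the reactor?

85.1 mol

Conversion of D: D consumed = 0.306 × 442 = 135.3 mol = 1ξ₁ + 1ξ₂.
Selectivity: 2ξ₁ / (2ξ₂) = 2.18 → ξ₁ = 2.18 ξ₂.
Substitute: (1·2.18 + 1) ξ₂ = 135.3 → ξ₂ = 42.53 mol, ξ₁ = 92.72 mol.
Outlet amounts (n = n₀ + Σ ν·ξ):
  D: 442 − 1(92.72) − 1(42.53) = 306.7
  B: 0 + 2(92.72) = 185.4
  G: 0 + 2(42.53) = 85.06
  A: 0 + 2(42.53) = 85.06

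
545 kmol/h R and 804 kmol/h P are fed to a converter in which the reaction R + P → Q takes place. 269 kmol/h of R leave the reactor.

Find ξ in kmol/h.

For R: n = n₀ − 1ξ → 269 = 545 − 1ξ, giving ξ = 276 kmol/h.
Outlet amounts (n = n₀ + ν ξ):
  R: 545 − 1(276) = 269
  P: 804 − 1(276) = 528
  Q: 0 + 1(276) = 276

ξ = 276 kmol/h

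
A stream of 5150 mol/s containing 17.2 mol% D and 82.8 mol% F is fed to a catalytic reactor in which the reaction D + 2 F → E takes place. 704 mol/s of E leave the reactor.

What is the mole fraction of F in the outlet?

0.763

For E: n = n₀ + 1ξ → 704 = 0 + 1ξ, giving ξ = 704 mol/s.
Outlet amounts (n = n₀ + ν ξ):
  D: 885.8 − 1(704) = 181.8
  F: 4264 − 2(704) = 2856
  E: 0 + 1(704) = 704
Total out = 3742 mol/s; y_F = 2856 / 3742 = 0.7633.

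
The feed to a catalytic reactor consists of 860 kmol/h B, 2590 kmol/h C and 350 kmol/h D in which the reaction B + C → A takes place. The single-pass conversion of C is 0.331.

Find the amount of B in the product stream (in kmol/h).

C reacted = 0.331 × 2590 = 857.3 kmol/h; ν_C = −1, so ξ = 857.3/1 = 857.3 kmol/h.
Outlet amounts (n = n₀ + ν ξ):
  B: 860 − 1(857.3) = 2.71
  C: 2590 − 1(857.3) = 1733
  A: 0 + 1(857.3) = 857.3
  D: 350 (inert)

2.71 kmol/h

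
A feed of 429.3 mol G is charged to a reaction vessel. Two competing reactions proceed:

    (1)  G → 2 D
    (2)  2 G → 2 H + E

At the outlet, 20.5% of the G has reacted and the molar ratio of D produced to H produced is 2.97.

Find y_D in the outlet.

0.211

Conversion of G: G consumed = 0.205 × 429.3 = 88.01 mol = 1ξ₁ + 2ξ₂.
Selectivity: 2ξ₁ / (2ξ₂) = 2.97 → ξ₁ = 2.97 ξ₂.
Substitute: (1·2.97 + 2) ξ₂ = 88.01 → ξ₂ = 17.71 mol, ξ₁ = 52.59 mol.
Outlet amounts (n = n₀ + Σ ν·ξ):
  G: 429.3 − 1(52.59) − 2(17.71) = 341.3
  D: 0 + 2(52.59) = 105.2
  H: 0 + 2(17.71) = 35.42
  E: 0 + 1(17.71) = 17.71
Total out = 499.6 mol; y_D = 105.2 / 499.6 = 0.2105.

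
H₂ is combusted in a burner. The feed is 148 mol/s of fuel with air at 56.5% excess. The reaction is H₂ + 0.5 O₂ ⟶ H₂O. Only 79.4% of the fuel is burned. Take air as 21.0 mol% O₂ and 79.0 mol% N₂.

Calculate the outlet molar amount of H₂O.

118 mol/s

Stoichiometric O₂ = 0.5 × 148 = 74 mol/s; O₂ fed = 74 × 1.565 = 115.8 mol/s.
N₂ fed = 115.8 × 79/21 = 435.7 mol/s.
Fuel reacted = 0.794 × 148 → ξ = 117.5 mol/s.
Outlet (n = n₀ + ν ξ):
  H₂: 148 − 1(117.5) = 30.49
  O₂: 115.8 − 0.5(117.5) = 57.05
  N₂: 435.7 (inert)
  H₂O: 0 + 1(117.5) = 117.5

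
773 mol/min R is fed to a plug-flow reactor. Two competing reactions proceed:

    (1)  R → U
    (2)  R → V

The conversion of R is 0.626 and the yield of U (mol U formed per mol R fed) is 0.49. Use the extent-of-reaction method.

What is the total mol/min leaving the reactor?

Yield of U: 1ξ₁ / 773 = 0.49 → ξ₁ = 378.8 mol/min.
Conversion of R: 1ξ₁ + 1ξ₂ = 0.626 × 773 = 483.9 → ξ₂ = 105.1 mol/min.
Outlet amounts (n = n₀ + Σ ν·ξ):
  R: 773 − 1(378.8) − 1(105.1) = 289.1
  U: 0 + 1(378.8) = 378.8
  V: 0 + 1(105.1) = 105.1
Total out = 289.1 + 378.8 + 105.1 = 773 mol/min.

773 mol/min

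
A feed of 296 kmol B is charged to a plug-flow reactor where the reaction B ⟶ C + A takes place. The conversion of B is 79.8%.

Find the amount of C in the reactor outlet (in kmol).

B reacted = 0.798 × 296 = 236.2 kmol; ν_B = −1, so ξ = 236.2/1 = 236.2 kmol.
Outlet amounts (n = n₀ + ν ξ):
  B: 296 − 1(236.2) = 59.79
  C: 0 + 1(236.2) = 236.2
  A: 0 + 1(236.2) = 236.2

236 kmol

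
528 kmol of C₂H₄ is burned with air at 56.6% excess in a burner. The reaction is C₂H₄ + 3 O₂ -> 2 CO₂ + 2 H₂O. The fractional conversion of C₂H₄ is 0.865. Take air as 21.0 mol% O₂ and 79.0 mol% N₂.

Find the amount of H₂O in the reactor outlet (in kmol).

Stoichiometric O₂ = 3 × 528 = 1584 kmol; O₂ fed = 1584 × 1.566 = 2481 kmol.
N₂ fed = 2481 × 79/21 = 9332 kmol.
Fuel reacted = 0.865 × 528 → ξ = 456.7 kmol.
Outlet (n = n₀ + ν ξ):
  C₂H₄: 528 − 1(456.7) = 71.28
  O₂: 2481 − 3(456.7) = 1110
  N₂: 9332 (inert)
  CO₂: 0 + 2(456.7) = 913.4
  H₂O: 0 + 2(456.7) = 913.4

913 kmol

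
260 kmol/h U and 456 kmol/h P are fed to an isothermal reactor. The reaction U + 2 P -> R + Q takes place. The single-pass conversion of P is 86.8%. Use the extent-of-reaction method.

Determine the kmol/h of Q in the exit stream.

198 kmol/h

P reacted = 0.868 × 456 = 395.8 kmol/h; ν_P = −2, so ξ = 395.8/2 = 197.9 kmol/h.
Outlet amounts (n = n₀ + ν ξ):
  U: 260 − 1(197.9) = 62.1
  P: 456 − 2(197.9) = 60.19
  R: 0 + 1(197.9) = 197.9
  Q: 0 + 1(197.9) = 197.9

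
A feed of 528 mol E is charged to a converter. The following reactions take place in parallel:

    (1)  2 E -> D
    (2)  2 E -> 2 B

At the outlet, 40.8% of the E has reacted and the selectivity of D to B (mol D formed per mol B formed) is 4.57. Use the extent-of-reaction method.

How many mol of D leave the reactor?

97.1 mol

Conversion of E: E consumed = 0.408 × 528 = 215.4 mol = 2ξ₁ + 2ξ₂.
Selectivity: 1ξ₁ / (2ξ₂) = 4.57 → ξ₁ = 9.14 ξ₂.
Substitute: (2·9.14 + 2) ξ₂ = 215.4 → ξ₂ = 10.62 mol, ξ₁ = 97.09 mol.
Outlet amounts (n = n₀ + Σ ν·ξ):
  E: 528 − 2(97.09) − 2(10.62) = 312.6
  D: 0 + 1(97.09) = 97.09
  B: 0 + 2(10.62) = 21.24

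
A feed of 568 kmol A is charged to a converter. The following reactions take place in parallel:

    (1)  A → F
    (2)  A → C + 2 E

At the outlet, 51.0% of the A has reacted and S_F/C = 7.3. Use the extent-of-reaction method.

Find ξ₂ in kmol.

ξ₂ = 34.9 kmol

Conversion of A: A consumed = 0.51 × 568 = 289.7 kmol = 1ξ₁ + 1ξ₂.
Selectivity: 1ξ₁ / (1ξ₂) = 7.3 → ξ₁ = 7.3 ξ₂.
Substitute: (1·7.3 + 1) ξ₂ = 289.7 → ξ₂ = 34.9 kmol, ξ₁ = 254.8 kmol.
Outlet amounts (n = n₀ + Σ ν·ξ):
  A: 568 − 1(254.8) − 1(34.9) = 278.3
  F: 0 + 1(254.8) = 254.8
  C: 0 + 1(34.9) = 34.9
  E: 0 + 2(34.9) = 69.8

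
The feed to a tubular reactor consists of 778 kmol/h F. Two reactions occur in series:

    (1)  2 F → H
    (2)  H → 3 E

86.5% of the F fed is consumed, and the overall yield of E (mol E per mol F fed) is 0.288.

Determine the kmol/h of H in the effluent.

Conversion of F: F consumed = 2ξ₁ = 0.865 × 778 → ξ₁ = 336.5 kmol/h.
Yield of E: 3ξ₂ / 778 = 0.288 → ξ₂ = 74.69 kmol/h.
Outlet amounts (n = n₀ + Σ ν·ξ):
  F: 778 − 2(336.5) = 105
  H: 0 + 1(336.5) − 1(74.69) = 261.8
  E: 0 + 3(74.69) = 224.1

262 kmol/h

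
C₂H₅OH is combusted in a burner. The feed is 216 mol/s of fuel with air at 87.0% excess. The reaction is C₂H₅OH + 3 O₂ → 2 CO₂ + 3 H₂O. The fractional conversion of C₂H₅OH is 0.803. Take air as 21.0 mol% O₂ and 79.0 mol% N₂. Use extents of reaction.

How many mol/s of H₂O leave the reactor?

Stoichiometric O₂ = 3 × 216 = 648 mol/s; O₂ fed = 648 × 1.870 = 1212 mol/s.
N₂ fed = 1212 × 79/21 = 4559 mol/s.
Fuel reacted = 0.803 × 216 → ξ = 173.4 mol/s.
Outlet (n = n₀ + ν ξ):
  C₂H₅OH: 216 − 1(173.4) = 42.55
  O₂: 1212 − 3(173.4) = 691.4
  N₂: 4559 (inert)
  CO₂: 0 + 2(173.4) = 346.9
  H₂O: 0 + 3(173.4) = 520.3

520 mol/s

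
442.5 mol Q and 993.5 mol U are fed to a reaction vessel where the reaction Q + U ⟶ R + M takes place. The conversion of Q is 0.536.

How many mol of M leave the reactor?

Q reacted = 0.536 × 442.5 = 237.2 mol; ν_Q = −1, so ξ = 237.2/1 = 237.2 mol.
Outlet amounts (n = n₀ + ν ξ):
  Q: 442.5 − 1(237.2) = 205.3
  U: 993.5 − 1(237.2) = 756.3
  R: 0 + 1(237.2) = 237.2
  M: 0 + 1(237.2) = 237.2

237 mol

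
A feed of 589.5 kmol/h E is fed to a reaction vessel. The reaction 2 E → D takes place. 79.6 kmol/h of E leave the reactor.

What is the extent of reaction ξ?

For E: n = n₀ − 2ξ → 79.6 = 589.5 − 2ξ, giving ξ = 254.9 kmol/h.
Outlet amounts (n = n₀ + ν ξ):
  E: 589.5 − 2(254.9) = 79.6
  D: 0 + 1(254.9) = 254.9

ξ = 255 kmol/h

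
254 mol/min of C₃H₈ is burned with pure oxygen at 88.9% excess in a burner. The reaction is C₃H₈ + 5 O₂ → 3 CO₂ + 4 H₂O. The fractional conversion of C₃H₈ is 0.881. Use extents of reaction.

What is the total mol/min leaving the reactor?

2880 mol/min

Stoichiometric O₂ = 5 × 254 = 1270 mol/min; O₂ fed = 1270 × 1.889 = 2399 mol/min.
Fuel reacted = 0.881 × 254 → ξ = 223.8 mol/min.
Outlet (n = n₀ + ν ξ):
  C₃H₈: 254 − 1(223.8) = 30.23
  O₂: 2399 − 5(223.8) = 1280
  CO₂: 0 + 3(223.8) = 671.3
  H₂O: 0 + 4(223.8) = 895.1
Total out = 30.23 + 1280 + 671.3 + 895.1 = 2877 mol/min.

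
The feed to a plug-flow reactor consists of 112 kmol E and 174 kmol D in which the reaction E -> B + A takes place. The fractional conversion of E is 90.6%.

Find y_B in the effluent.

E reacted = 0.906 × 112 = 101.5 kmol; ν_E = −1, so ξ = 101.5/1 = 101.5 kmol.
Outlet amounts (n = n₀ + ν ξ):
  E: 112 − 1(101.5) = 10.53
  B: 0 + 1(101.5) = 101.5
  A: 0 + 1(101.5) = 101.5
  D: 174 (inert)
Total out = 387.5 kmol; y_B = 101.5 / 387.5 = 0.2619.

0.262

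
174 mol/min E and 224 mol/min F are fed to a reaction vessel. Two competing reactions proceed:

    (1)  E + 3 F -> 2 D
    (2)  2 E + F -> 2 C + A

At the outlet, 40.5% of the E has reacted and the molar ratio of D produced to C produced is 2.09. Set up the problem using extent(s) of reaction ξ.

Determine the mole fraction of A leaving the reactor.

Conversion of E: E consumed = 0.405 × 174 = 70.47 mol/min = 1ξ₁ + 2ξ₂.
Selectivity: 2ξ₁ / (2ξ₂) = 2.09 → ξ₁ = 2.09 ξ₂.
Substitute: (1·2.09 + 2) ξ₂ = 70.47 → ξ₂ = 17.23 mol/min, ξ₁ = 36.01 mol/min.
Outlet amounts (n = n₀ + Σ ν·ξ):
  E: 174 − 1(36.01) − 2(17.23) = 103.5
  F: 224 − 3(36.01) − 1(17.23) = 98.74
  D: 0 + 2(36.01) = 72.02
  C: 0 + 2(17.23) = 34.46
  A: 0 + 1(17.23) = 17.23
Total out = 326 mol/min; y_A = 17.23 / 326 = 0.05286.

0.0529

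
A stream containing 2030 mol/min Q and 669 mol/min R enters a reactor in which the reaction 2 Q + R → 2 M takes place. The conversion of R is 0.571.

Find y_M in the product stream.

0.33

R reacted = 0.571 × 669 = 382 mol/min; ν_R = −1, so ξ = 382/1 = 382 mol/min.
Outlet amounts (n = n₀ + ν ξ):
  Q: 2030 − 2(382) = 1266
  R: 669 − 1(382) = 287
  M: 0 + 2(382) = 764
Total out = 2317 mol/min; y_M = 764 / 2317 = 0.3297.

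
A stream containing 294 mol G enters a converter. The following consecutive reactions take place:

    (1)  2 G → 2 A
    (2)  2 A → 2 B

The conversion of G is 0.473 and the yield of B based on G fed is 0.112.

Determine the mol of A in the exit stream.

106 mol

Conversion of G: G consumed = 2ξ₁ = 0.473 × 294 → ξ₁ = 69.53 mol.
Yield of B: 2ξ₂ / 294 = 0.112 → ξ₂ = 16.46 mol.
Outlet amounts (n = n₀ + Σ ν·ξ):
  G: 294 − 2(69.53) = 154.9
  A: 0 + 2(69.53) − 2(16.46) = 106.1
  B: 0 + 2(16.46) = 32.93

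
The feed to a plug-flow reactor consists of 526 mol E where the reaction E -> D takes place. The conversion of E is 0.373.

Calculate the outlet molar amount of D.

E reacted = 0.373 × 526 = 196.2 mol; ν_E = −1, so ξ = 196.2/1 = 196.2 mol.
Outlet amounts (n = n₀ + ν ξ):
  E: 526 − 1(196.2) = 329.8
  D: 0 + 1(196.2) = 196.2

196 mol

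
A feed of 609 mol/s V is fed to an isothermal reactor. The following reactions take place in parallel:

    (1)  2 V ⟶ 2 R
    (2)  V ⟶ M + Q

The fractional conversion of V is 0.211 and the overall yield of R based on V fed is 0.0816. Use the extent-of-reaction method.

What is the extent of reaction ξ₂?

ξ₂ = 78.8 mol/s

Yield of R: 2ξ₁ / 609 = 0.0816 → ξ₁ = 24.85 mol/s.
Conversion of V: 2ξ₁ + 1ξ₂ = 0.211 × 609 = 128.5 → ξ₂ = 78.8 mol/s.
Outlet amounts (n = n₀ + Σ ν·ξ):
  V: 609 − 2(24.85) − 1(78.8) = 480.5
  R: 0 + 2(24.85) = 49.69
  M: 0 + 1(78.8) = 78.8
  Q: 0 + 1(78.8) = 78.8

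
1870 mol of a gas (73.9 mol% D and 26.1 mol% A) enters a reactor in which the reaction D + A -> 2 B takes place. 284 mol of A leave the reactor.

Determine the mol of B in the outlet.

408 mol

For A: n = n₀ − 1ξ → 284 = 488.1 − 1ξ, giving ξ = 204.1 mol.
Outlet amounts (n = n₀ + ν ξ):
  D: 1382 − 1(204.1) = 1178
  A: 488.1 − 1(204.1) = 284
  B: 0 + 2(204.1) = 408.1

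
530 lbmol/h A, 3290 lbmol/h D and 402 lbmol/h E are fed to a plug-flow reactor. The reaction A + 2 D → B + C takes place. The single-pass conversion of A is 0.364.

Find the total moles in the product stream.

A reacted = 0.364 × 530 = 192.9 lbmol/h; ν_A = −1, so ξ = 192.9/1 = 192.9 lbmol/h.
Outlet amounts (n = n₀ + ν ξ):
  A: 530 − 1(192.9) = 337.1
  D: 3290 − 2(192.9) = 2904
  B: 0 + 1(192.9) = 192.9
  C: 0 + 1(192.9) = 192.9
  E: 402 (inert)
Total out = 337.1 + 2904 + 192.9 + 192.9 + 402 = 4029 lbmol/h.

4030 lbmol/h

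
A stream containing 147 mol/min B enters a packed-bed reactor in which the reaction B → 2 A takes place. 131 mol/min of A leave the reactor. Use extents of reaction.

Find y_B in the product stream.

0.384

For A: n = n₀ + 2ξ → 131 = 0 + 2ξ, giving ξ = 65.5 mol/min.
Outlet amounts (n = n₀ + ν ξ):
  B: 147 − 1(65.5) = 81.5
  A: 0 + 2(65.5) = 131
Total out = 212.5 mol/min; y_B = 81.5 / 212.5 = 0.3835.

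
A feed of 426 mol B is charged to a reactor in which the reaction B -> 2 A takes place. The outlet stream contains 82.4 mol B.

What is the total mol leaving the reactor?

770 mol

For B: n = n₀ − 1ξ → 82.4 = 426 − 1ξ, giving ξ = 343.6 mol.
Outlet amounts (n = n₀ + ν ξ):
  B: 426 − 1(343.6) = 82.4
  A: 0 + 2(343.6) = 687.2
Total out = 82.4 + 687.2 = 769.6 mol.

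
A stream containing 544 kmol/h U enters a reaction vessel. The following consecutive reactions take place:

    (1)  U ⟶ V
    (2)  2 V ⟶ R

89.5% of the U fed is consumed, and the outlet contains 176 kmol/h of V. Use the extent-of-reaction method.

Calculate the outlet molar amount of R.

Conversion of U: U consumed = 1ξ₁ = 0.895 × 544 → ξ₁ = 486.9 kmol/h.
V balance: n_V = 0 + 1ξ₁ − 2ξ₂ = 176 → ξ₂ = (1·486.9 − 176)/2 = 155.4 kmol/h.
Outlet amounts (n = n₀ + Σ ν·ξ):
  U: 544 − 1(486.9) = 57.12
  V: 0 + 1(486.9) − 2(155.4) = 176
  R: 0 + 1(155.4) = 155.4

155 kmol/h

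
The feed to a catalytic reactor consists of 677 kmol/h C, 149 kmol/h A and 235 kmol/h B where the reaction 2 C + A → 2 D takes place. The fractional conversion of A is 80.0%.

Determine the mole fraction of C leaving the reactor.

A reacted = 0.8 × 149 = 119.2 kmol/h; ν_A = −1, so ξ = 119.2/1 = 119.2 kmol/h.
Outlet amounts (n = n₀ + ν ξ):
  C: 677 − 2(119.2) = 438.6
  A: 149 − 1(119.2) = 29.8
  D: 0 + 2(119.2) = 238.4
  B: 235 (inert)
Total out = 941.8 kmol/h; y_C = 438.6 / 941.8 = 0.4657.

0.466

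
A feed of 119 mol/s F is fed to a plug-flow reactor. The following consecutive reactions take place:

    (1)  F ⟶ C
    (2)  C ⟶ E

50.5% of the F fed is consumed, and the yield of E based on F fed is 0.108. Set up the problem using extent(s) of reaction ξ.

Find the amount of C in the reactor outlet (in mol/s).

47.2 mol/s

Conversion of F: F consumed = 1ξ₁ = 0.505 × 119 → ξ₁ = 60.09 mol/s.
Yield of E: 1ξ₂ / 119 = 0.108 → ξ₂ = 12.85 mol/s.
Outlet amounts (n = n₀ + Σ ν·ξ):
  F: 119 − 1(60.09) = 58.91
  C: 0 + 1(60.09) − 1(12.85) = 47.24
  E: 0 + 1(12.85) = 12.85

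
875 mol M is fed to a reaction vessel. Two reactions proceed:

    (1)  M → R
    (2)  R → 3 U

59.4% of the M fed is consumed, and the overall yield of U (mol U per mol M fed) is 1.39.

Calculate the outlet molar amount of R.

Conversion of M: M consumed = 1ξ₁ = 0.594 × 875 → ξ₁ = 519.8 mol.
Yield of U: 3ξ₂ / 875 = 1.39 → ξ₂ = 405.4 mol.
Outlet amounts (n = n₀ + Σ ν·ξ):
  M: 875 − 1(519.8) = 355.2
  R: 0 + 1(519.8) − 1(405.4) = 114.3
  U: 0 + 3(405.4) = 1216

114 mol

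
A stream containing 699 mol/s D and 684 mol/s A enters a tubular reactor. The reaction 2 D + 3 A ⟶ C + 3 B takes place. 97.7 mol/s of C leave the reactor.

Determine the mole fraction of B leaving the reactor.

For C: n = n₀ + 1ξ → 97.7 = 0 + 1ξ, giving ξ = 97.7 mol/s.
Outlet amounts (n = n₀ + ν ξ):
  D: 699 − 2(97.7) = 503.6
  A: 684 − 3(97.7) = 390.9
  C: 0 + 1(97.7) = 97.7
  B: 0 + 3(97.7) = 293.1
Total out = 1285 mol/s; y_B = 293.1 / 1285 = 0.228.

0.228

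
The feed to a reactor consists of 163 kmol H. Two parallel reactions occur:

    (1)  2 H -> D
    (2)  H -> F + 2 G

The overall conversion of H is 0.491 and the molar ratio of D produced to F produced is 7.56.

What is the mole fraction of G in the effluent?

Conversion of H: H consumed = 0.491 × 163 = 80.03 kmol = 2ξ₁ + 1ξ₂.
Selectivity: 1ξ₁ / (1ξ₂) = 7.56 → ξ₁ = 7.56 ξ₂.
Substitute: (2·7.56 + 1) ξ₂ = 80.03 → ξ₂ = 4.965 kmol, ξ₁ = 37.53 kmol.
Outlet amounts (n = n₀ + Σ ν·ξ):
  H: 163 − 2(37.53) − 1(4.965) = 82.97
  D: 0 + 1(37.53) = 37.53
  F: 0 + 1(4.965) = 4.965
  G: 0 + 2(4.965) = 9.93
Total out = 135.4 kmol; y_G = 9.93 / 135.4 = 0.07334.

0.0733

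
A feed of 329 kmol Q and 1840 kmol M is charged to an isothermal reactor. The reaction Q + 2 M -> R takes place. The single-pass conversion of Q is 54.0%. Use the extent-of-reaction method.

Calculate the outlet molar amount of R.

Q reacted = 0.54 × 329 = 177.7 kmol; ν_Q = −1, so ξ = 177.7/1 = 177.7 kmol.
Outlet amounts (n = n₀ + ν ξ):
  Q: 329 − 1(177.7) = 151.3
  M: 1840 − 2(177.7) = 1485
  R: 0 + 1(177.7) = 177.7

178 kmol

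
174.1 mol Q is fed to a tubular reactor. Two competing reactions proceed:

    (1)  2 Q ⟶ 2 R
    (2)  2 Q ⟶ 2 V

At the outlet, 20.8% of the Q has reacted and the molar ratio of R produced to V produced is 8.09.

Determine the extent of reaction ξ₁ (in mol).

ξ₁ = 16.1 mol

Conversion of Q: Q consumed = 0.208 × 174.1 = 36.21 mol = 2ξ₁ + 2ξ₂.
Selectivity: 2ξ₁ / (2ξ₂) = 8.09 → ξ₁ = 8.09 ξ₂.
Substitute: (2·8.09 + 2) ξ₂ = 36.21 → ξ₂ = 1.992 mol, ξ₁ = 16.11 mol.
Outlet amounts (n = n₀ + Σ ν·ξ):
  Q: 174.1 − 2(16.11) − 2(1.992) = 137.9
  R: 0 + 2(16.11) = 32.23
  V: 0 + 2(1.992) = 3.984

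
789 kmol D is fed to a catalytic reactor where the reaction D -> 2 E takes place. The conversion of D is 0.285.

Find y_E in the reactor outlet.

0.444

D reacted = 0.285 × 789 = 224.9 kmol; ν_D = −1, so ξ = 224.9/1 = 224.9 kmol.
Outlet amounts (n = n₀ + ν ξ):
  D: 789 − 1(224.9) = 564.1
  E: 0 + 2(224.9) = 449.7
Total out = 1014 kmol; y_E = 449.7 / 1014 = 0.4436.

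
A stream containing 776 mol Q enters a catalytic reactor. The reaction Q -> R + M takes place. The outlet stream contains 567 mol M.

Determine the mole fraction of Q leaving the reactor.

For M: n = n₀ + 1ξ → 567 = 0 + 1ξ, giving ξ = 567 mol.
Outlet amounts (n = n₀ + ν ξ):
  Q: 776 − 1(567) = 209
  R: 0 + 1(567) = 567
  M: 0 + 1(567) = 567
Total out = 1343 mol; y_Q = 209 / 1343 = 0.1556.

0.156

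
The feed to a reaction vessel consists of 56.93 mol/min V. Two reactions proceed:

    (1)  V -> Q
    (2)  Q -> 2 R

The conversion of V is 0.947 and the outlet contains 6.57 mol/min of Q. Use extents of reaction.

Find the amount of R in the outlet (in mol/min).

94.7 mol/min

Conversion of V: V consumed = 1ξ₁ = 0.947 × 56.93 → ξ₁ = 53.91 mol/min.
Q balance: n_Q = 0 + 1ξ₁ − 1ξ₂ = 6.57 → ξ₂ = (1·53.91 − 6.57)/1 = 47.34 mol/min.
Outlet amounts (n = n₀ + Σ ν·ξ):
  V: 56.93 − 1(53.91) = 3.017
  Q: 0 + 1(53.91) − 1(47.34) = 6.57
  R: 0 + 2(47.34) = 94.69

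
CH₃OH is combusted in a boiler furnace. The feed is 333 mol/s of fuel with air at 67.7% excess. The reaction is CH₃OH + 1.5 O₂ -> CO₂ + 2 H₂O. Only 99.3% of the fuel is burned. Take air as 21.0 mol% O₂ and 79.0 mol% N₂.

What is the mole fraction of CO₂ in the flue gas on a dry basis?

Stoichiometric O₂ = 1.5 × 333 = 499.5 mol/s; O₂ fed = 499.5 × 1.677 = 837.7 mol/s.
N₂ fed = 837.7 × 79/21 = 3151 mol/s.
Fuel reacted = 0.993 × 333 → ξ = 330.7 mol/s.
Outlet (n = n₀ + ν ξ):
  CH₃OH: 333 − 1(330.7) = 2.331
  O₂: 837.7 − 1.5(330.7) = 341.7
  N₂: 3151 (inert)
  CO₂: 0 + 1(330.7) = 330.7
  H₂O: 0 + 2(330.7) = 661.3
Dry total = 3826 mol/s; y_CO₂ (dry) = 330.7 / 3826 = 0.08643.

0.0864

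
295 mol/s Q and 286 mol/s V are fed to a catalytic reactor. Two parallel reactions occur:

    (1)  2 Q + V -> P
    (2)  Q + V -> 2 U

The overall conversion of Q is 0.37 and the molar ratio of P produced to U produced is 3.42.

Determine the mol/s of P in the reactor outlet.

Conversion of Q: Q consumed = 0.37 × 295 = 109.2 mol/s = 2ξ₁ + 1ξ₂.
Selectivity: 1ξ₁ / (2ξ₂) = 3.42 → ξ₁ = 6.84 ξ₂.
Substitute: (2·6.84 + 1) ξ₂ = 109.2 → ξ₂ = 7.435 mol/s, ξ₁ = 50.86 mol/s.
Outlet amounts (n = n₀ + Σ ν·ξ):
  Q: 295 − 2(50.86) − 1(7.435) = 185.8
  V: 286 − 1(50.86) − 1(7.435) = 227.7
  P: 0 + 1(50.86) = 50.86
  U: 0 + 2(7.435) = 14.87

50.9 mol/s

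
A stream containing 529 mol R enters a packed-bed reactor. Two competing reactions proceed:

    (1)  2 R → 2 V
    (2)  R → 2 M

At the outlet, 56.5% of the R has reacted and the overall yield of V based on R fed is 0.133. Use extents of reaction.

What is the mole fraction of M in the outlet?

0.603

Yield of V: 2ξ₁ / 529 = 0.133 → ξ₁ = 35.18 mol.
Conversion of R: 2ξ₁ + 1ξ₂ = 0.565 × 529 = 298.9 → ξ₂ = 228.5 mol.
Outlet amounts (n = n₀ + Σ ν·ξ):
  R: 529 − 2(35.18) − 1(228.5) = 230.1
  V: 0 + 2(35.18) = 70.36
  M: 0 + 2(228.5) = 457.1
Total out = 757.5 mol; y_M = 457.1 / 757.5 = 0.6034.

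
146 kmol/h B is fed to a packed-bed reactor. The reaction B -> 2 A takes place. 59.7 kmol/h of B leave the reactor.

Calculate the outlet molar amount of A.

173 kmol/h

For B: n = n₀ − 1ξ → 59.7 = 146 − 1ξ, giving ξ = 86.3 kmol/h.
Outlet amounts (n = n₀ + ν ξ):
  B: 146 − 1(86.3) = 59.7
  A: 0 + 2(86.3) = 172.6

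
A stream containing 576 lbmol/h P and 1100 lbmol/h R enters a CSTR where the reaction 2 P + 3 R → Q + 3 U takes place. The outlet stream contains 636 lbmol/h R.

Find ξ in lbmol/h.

For R: n = n₀ − 3ξ → 636 = 1100 − 3ξ, giving ξ = 154.7 lbmol/h.
Outlet amounts (n = n₀ + ν ξ):
  P: 576 − 2(154.7) = 266.7
  R: 1100 − 3(154.7) = 636
  Q: 0 + 1(154.7) = 154.7
  U: 0 + 3(154.7) = 464

ξ = 155 lbmol/h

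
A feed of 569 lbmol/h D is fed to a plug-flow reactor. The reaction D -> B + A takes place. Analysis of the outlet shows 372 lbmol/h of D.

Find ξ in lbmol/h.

ξ = 197 lbmol/h

For D: n = n₀ − 1ξ → 372 = 569 − 1ξ, giving ξ = 197 lbmol/h.
Outlet amounts (n = n₀ + ν ξ):
  D: 569 − 1(197) = 372
  B: 0 + 1(197) = 197
  A: 0 + 1(197) = 197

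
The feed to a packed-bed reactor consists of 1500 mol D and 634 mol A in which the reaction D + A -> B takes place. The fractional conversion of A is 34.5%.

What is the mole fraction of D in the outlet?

A reacted = 0.345 × 634 = 218.7 mol; ν_A = −1, so ξ = 218.7/1 = 218.7 mol.
Outlet amounts (n = n₀ + ν ξ):
  D: 1500 − 1(218.7) = 1281
  A: 634 − 1(218.7) = 415.3
  B: 0 + 1(218.7) = 218.7
Total out = 1915 mol; y_D = 1281 / 1915 = 0.669.

0.669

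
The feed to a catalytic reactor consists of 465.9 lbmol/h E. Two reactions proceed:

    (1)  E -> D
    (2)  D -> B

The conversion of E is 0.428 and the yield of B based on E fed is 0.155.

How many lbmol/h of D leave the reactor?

Conversion of E: E consumed = 1ξ₁ = 0.428 × 465.9 → ξ₁ = 199.4 lbmol/h.
Yield of B: 1ξ₂ / 465.9 = 0.155 → ξ₂ = 72.21 lbmol/h.
Outlet amounts (n = n₀ + Σ ν·ξ):
  E: 465.9 − 1(199.4) = 266.5
  D: 0 + 1(199.4) − 1(72.21) = 127.2
  B: 0 + 1(72.21) = 72.21

127 lbmol/h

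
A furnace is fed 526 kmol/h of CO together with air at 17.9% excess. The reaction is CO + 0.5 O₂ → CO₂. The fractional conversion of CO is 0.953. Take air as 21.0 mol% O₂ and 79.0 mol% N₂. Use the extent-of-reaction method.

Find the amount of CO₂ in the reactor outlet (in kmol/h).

Stoichiometric O₂ = 0.5 × 526 = 263 kmol/h; O₂ fed = 263 × 1.179 = 310.1 kmol/h.
N₂ fed = 310.1 × 79/21 = 1166 kmol/h.
Fuel reacted = 0.953 × 526 → ξ = 501.3 kmol/h.
Outlet (n = n₀ + ν ξ):
  CO: 526 − 1(501.3) = 24.72
  O₂: 310.1 − 0.5(501.3) = 59.44
  N₂: 1166 (inert)
  CO₂: 0 + 1(501.3) = 501.3

501 kmol/h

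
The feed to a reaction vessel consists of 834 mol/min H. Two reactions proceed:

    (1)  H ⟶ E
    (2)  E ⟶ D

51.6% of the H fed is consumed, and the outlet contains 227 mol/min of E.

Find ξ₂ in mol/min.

Conversion of H: H consumed = 1ξ₁ = 0.516 × 834 → ξ₁ = 430.3 mol/min.
E balance: n_E = 0 + 1ξ₁ − 1ξ₂ = 227 → ξ₂ = (1·430.3 − 227)/1 = 203.3 mol/min.
Outlet amounts (n = n₀ + Σ ν·ξ):
  H: 834 − 1(430.3) = 403.7
  E: 0 + 1(430.3) − 1(203.3) = 227
  D: 0 + 1(203.3) = 203.3

ξ₂ = 203 mol/min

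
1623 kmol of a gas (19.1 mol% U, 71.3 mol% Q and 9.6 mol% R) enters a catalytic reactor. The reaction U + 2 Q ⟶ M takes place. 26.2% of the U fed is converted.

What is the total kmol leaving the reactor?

1460 kmol

U reacted = 0.262 × 310 = 81.22 kmol; ν_U = −1, so ξ = 81.22/1 = 81.22 kmol.
Outlet amounts (n = n₀ + ν ξ):
  U: 310 − 1(81.22) = 228.8
  Q: 1157 − 2(81.22) = 994.8
  M: 0 + 1(81.22) = 81.22
  R: 155.8 (inert)
Total out = 228.8 + 994.8 + 81.22 + 155.8 = 1461 kmol.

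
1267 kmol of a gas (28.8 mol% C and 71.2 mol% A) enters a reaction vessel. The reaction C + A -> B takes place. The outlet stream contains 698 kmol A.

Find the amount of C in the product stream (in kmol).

161 kmol

For A: n = n₀ − 1ξ → 698 = 902.1 − 1ξ, giving ξ = 204.1 kmol.
Outlet amounts (n = n₀ + ν ξ):
  C: 364.9 − 1(204.1) = 160.8
  A: 902.1 − 1(204.1) = 698
  B: 0 + 1(204.1) = 204.1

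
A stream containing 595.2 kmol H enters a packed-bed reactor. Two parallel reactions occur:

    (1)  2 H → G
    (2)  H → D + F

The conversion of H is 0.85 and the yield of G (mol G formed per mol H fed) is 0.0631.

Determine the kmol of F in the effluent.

431 kmol

Yield of G: 1ξ₁ / 595.2 = 0.0631 → ξ₁ = 37.56 kmol.
Conversion of H: 2ξ₁ + 1ξ₂ = 0.85 × 595.2 = 505.9 → ξ₂ = 430.8 kmol.
Outlet amounts (n = n₀ + Σ ν·ξ):
  H: 595.2 − 2(37.56) − 1(430.8) = 89.28
  G: 0 + 1(37.56) = 37.56
  D: 0 + 1(430.8) = 430.8
  F: 0 + 1(430.8) = 430.8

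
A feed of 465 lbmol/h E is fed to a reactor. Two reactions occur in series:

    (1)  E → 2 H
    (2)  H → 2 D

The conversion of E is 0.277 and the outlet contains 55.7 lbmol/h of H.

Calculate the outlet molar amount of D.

Conversion of E: E consumed = 1ξ₁ = 0.277 × 465 → ξ₁ = 128.8 lbmol/h.
H balance: n_H = 0 + 2ξ₁ − 1ξ₂ = 55.7 → ξ₂ = (2·128.8 − 55.7)/1 = 201.9 lbmol/h.
Outlet amounts (n = n₀ + Σ ν·ξ):
  E: 465 − 1(128.8) = 336.2
  H: 0 + 2(128.8) − 1(201.9) = 55.7
  D: 0 + 2(201.9) = 403.8

404 lbmol/h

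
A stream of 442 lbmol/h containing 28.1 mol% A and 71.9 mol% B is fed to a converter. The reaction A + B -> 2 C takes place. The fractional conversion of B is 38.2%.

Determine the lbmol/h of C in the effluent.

B reacted = 0.382 × 317.8 = 121.4 lbmol/h; ν_B = −1, so ξ = 121.4/1 = 121.4 lbmol/h.
Outlet amounts (n = n₀ + ν ξ):
  A: 124.2 − 1(121.4) = 2.803
  B: 317.8 − 1(121.4) = 196.4
  C: 0 + 2(121.4) = 242.8

243 lbmol/h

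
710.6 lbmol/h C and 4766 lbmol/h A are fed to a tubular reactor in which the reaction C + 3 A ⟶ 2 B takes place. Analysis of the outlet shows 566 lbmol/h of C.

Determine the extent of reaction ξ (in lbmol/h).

ξ = 145 lbmol/h

For C: n = n₀ − 1ξ → 566 = 710.6 − 1ξ, giving ξ = 144.6 lbmol/h.
Outlet amounts (n = n₀ + ν ξ):
  C: 710.6 − 1(144.6) = 566
  A: 4766 − 3(144.6) = 4332
  B: 0 + 2(144.6) = 289.2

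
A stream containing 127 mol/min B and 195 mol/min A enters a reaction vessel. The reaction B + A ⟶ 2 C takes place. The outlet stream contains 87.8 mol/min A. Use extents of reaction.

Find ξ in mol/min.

ξ = 107 mol/min

For A: n = n₀ − 1ξ → 87.8 = 195 − 1ξ, giving ξ = 107.2 mol/min.
Outlet amounts (n = n₀ + ν ξ):
  B: 127 − 1(107.2) = 19.8
  A: 195 − 1(107.2) = 87.8
  C: 0 + 2(107.2) = 214.4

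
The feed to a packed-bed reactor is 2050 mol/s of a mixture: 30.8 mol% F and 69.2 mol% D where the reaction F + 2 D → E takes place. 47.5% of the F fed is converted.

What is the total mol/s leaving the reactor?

F reacted = 0.475 × 631.4 = 299.9 mol/s; ν_F = −1, so ξ = 299.9/1 = 299.9 mol/s.
Outlet amounts (n = n₀ + ν ξ):
  F: 631.4 − 1(299.9) = 331.5
  D: 1419 − 2(299.9) = 818.8
  E: 0 + 1(299.9) = 299.9
Total out = 331.5 + 818.8 + 299.9 = 1450 mol/s.

1450 mol/s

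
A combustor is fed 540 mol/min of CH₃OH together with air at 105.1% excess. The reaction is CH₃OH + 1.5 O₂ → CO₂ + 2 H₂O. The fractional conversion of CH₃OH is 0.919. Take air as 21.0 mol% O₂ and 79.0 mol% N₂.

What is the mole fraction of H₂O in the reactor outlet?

0.114

Stoichiometric O₂ = 1.5 × 540 = 810 mol/min; O₂ fed = 810 × 2.051 = 1661 mol/min.
N₂ fed = 1661 × 79/21 = 6250 mol/min.
Fuel reacted = 0.919 × 540 → ξ = 496.3 mol/min.
Outlet (n = n₀ + ν ξ):
  CH₃OH: 540 − 1(496.3) = 43.74
  O₂: 1661 − 1.5(496.3) = 916.9
  N₂: 6250 (inert)
  CO₂: 0 + 1(496.3) = 496.3
  H₂O: 0 + 2(496.3) = 992.5
Total out = 8699 mol/min; y_H₂O = 992.5 / 8699 = 0.1141.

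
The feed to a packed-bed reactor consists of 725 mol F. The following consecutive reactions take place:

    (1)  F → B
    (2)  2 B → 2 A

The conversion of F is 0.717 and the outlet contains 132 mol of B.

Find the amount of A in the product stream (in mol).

Conversion of F: F consumed = 1ξ₁ = 0.717 × 725 → ξ₁ = 519.8 mol.
B balance: n_B = 0 + 1ξ₁ − 2ξ₂ = 132 → ξ₂ = (1·519.8 − 132)/2 = 193.9 mol.
Outlet amounts (n = n₀ + Σ ν·ξ):
  F: 725 − 1(519.8) = 205.2
  B: 0 + 1(519.8) − 2(193.9) = 132
  A: 0 + 2(193.9) = 387.8

388 mol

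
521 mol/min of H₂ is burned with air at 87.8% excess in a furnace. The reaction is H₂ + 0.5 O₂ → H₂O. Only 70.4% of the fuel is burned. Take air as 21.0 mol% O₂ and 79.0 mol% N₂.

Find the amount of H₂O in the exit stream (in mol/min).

367 mol/min

Stoichiometric O₂ = 0.5 × 521 = 260.5 mol/min; O₂ fed = 260.5 × 1.878 = 489.2 mol/min.
N₂ fed = 489.2 × 79/21 = 1840 mol/min.
Fuel reacted = 0.704 × 521 → ξ = 366.8 mol/min.
Outlet (n = n₀ + ν ξ):
  H₂: 521 − 1(366.8) = 154.2
  O₂: 489.2 − 0.5(366.8) = 305.8
  N₂: 1840 (inert)
  H₂O: 0 + 1(366.8) = 366.8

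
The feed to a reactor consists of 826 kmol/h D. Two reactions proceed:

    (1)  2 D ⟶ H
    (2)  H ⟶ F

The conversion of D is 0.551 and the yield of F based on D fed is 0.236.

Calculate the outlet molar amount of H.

32.6 kmol/h

Conversion of D: D consumed = 2ξ₁ = 0.551 × 826 → ξ₁ = 227.6 kmol/h.
Yield of F: 1ξ₂ / 826 = 0.236 → ξ₂ = 194.9 kmol/h.
Outlet amounts (n = n₀ + Σ ν·ξ):
  D: 826 − 2(227.6) = 370.9
  H: 0 + 1(227.6) − 1(194.9) = 32.63
  F: 0 + 1(194.9) = 194.9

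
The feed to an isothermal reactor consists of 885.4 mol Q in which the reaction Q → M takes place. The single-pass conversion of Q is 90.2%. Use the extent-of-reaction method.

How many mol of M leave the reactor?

Q reacted = 0.902 × 885.4 = 798.6 mol; ν_Q = −1, so ξ = 798.6/1 = 798.6 mol.
Outlet amounts (n = n₀ + ν ξ):
  Q: 885.4 − 1(798.6) = 86.77
  M: 0 + 1(798.6) = 798.6

799 mol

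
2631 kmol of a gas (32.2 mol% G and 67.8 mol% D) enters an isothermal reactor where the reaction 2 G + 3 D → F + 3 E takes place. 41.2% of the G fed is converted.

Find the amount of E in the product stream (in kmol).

G reacted = 0.412 × 847.2 = 349 kmol; ν_G = −2, so ξ = 349/2 = 174.5 kmol.
Outlet amounts (n = n₀ + ν ξ):
  G: 847.2 − 2(174.5) = 498.1
  D: 1784 − 3(174.5) = 1260
  F: 0 + 1(174.5) = 174.5
  E: 0 + 3(174.5) = 523.6

524 kmol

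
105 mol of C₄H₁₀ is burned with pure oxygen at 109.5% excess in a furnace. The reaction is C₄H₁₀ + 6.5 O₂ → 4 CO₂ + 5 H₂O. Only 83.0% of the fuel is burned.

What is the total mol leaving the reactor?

Stoichiometric O₂ = 6.5 × 105 = 682.5 mol; O₂ fed = 682.5 × 2.095 = 1430 mol.
Fuel reacted = 0.83 × 105 → ξ = 87.15 mol.
Outlet (n = n₀ + ν ξ):
  C₄H₁₀: 105 − 1(87.15) = 17.85
  O₂: 1430 − 6.5(87.15) = 863.4
  CO₂: 0 + 4(87.15) = 348.6
  H₂O: 0 + 5(87.15) = 435.7
Total out = 17.85 + 863.4 + 348.6 + 435.7 = 1666 mol.

1670 mol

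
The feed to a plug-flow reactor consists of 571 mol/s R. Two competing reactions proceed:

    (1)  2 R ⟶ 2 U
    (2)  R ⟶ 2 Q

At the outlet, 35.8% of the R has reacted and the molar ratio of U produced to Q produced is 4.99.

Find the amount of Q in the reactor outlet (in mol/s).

Conversion of R: R consumed = 0.358 × 571 = 204.4 mol/s = 2ξ₁ + 1ξ₂.
Selectivity: 2ξ₁ / (2ξ₂) = 4.99 → ξ₁ = 4.99 ξ₂.
Substitute: (2·4.99 + 1) ξ₂ = 204.4 → ξ₂ = 18.62 mol/s, ξ₁ = 92.9 mol/s.
Outlet amounts (n = n₀ + Σ ν·ξ):
  R: 571 − 2(92.9) − 1(18.62) = 366.6
  U: 0 + 2(92.9) = 185.8
  Q: 0 + 2(18.62) = 37.23

37.2 mol/s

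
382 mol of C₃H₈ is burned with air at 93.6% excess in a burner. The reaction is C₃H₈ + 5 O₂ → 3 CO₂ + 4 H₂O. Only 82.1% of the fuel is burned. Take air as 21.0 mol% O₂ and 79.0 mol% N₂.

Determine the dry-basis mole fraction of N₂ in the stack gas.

Stoichiometric O₂ = 5 × 382 = 1910 mol; O₂ fed = 1910 × 1.936 = 3698 mol.
N₂ fed = 3698 × 79/21 = 13910 mol.
Fuel reacted = 0.821 × 382 → ξ = 313.6 mol.
Outlet (n = n₀ + ν ξ):
  C₃H₈: 382 − 1(313.6) = 68.38
  O₂: 3698 − 5(313.6) = 2130
  N₂: 13910 (inert)
  CO₂: 0 + 3(313.6) = 940.9
  H₂O: 0 + 4(313.6) = 1254
Dry total = 17050 mol; y_N₂ (dry) = 13910 / 17050 = 0.8159.

0.816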